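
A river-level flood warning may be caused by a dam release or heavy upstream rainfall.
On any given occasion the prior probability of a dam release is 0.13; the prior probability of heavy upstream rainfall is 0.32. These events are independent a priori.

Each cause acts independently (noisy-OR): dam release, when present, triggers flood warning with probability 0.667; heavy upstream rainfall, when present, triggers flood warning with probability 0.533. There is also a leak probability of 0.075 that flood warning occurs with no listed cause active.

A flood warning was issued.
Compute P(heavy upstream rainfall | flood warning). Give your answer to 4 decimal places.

Under noisy-OR, P(flood warning | causes) = 1 − (1−0.075)·∏(1−qᵢ) over the active causes.
P(flood warning) = 0.075*0.87*0.68 + 0.568025*0.87*0.32 + 0.691975*0.13*0.68 + 0.856152*0.13*0.32 = 0.044370 + 0.158138 + 0.061171 + 0.035616 = 0.299295
The heavy upstream rainfall-present share is 0.158138 + 0.035616 = 0.193754.
So P(heavy upstream rainfall | flood warning) = 0.193754/0.299295 ≈ 0.6474.

P(heavy upstream rainfall | flood warning) ≈ 0.6474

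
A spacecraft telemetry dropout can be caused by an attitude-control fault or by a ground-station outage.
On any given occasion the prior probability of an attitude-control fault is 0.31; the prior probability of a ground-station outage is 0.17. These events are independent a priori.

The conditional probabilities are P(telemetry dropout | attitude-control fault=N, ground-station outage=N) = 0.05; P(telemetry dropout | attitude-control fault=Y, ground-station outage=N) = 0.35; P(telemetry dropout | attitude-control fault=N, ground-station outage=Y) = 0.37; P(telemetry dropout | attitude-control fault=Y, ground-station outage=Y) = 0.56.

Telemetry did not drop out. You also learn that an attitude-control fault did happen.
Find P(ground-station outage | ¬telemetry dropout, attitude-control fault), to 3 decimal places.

P(¬telemetry dropout | attitude-control fault) = 0.65*0.83 + 0.44*0.17 = 0.539500 + 0.074800 = 0.614300
The ground-station outage-present share is 0.44*0.17 = 0.074800.
P(ground-station outage | ¬telemetry dropout, attitude-control fault) = 0.074800 / 0.614300 ≈ 0.122

P(ground-station outage | ¬telemetry dropout, attitude-control fault) ≈ 0.122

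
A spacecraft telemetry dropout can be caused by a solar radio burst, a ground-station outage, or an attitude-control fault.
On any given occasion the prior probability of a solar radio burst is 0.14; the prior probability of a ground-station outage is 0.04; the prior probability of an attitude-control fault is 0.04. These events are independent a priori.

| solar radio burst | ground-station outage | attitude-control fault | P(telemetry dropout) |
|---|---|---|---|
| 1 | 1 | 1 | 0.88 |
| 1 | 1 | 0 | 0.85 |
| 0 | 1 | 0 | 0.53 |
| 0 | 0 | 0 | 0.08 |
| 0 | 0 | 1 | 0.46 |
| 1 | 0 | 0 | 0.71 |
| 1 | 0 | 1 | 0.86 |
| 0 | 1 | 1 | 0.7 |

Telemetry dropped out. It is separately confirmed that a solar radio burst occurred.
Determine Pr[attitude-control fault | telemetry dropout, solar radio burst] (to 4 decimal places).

Pr[attitude-control fault | telemetry dropout, solar radio burst] ≈ 0.0477

Sum P(telemetry dropout|·) weighted by the priors over the 4 (ground-station outage, attitude-control fault) configurations:
  P(telemetry dropout | solar radio burst) = 0.71×0.96×0.96 + 0.86×0.96×0.04 + 0.85×0.04×0.96 + 0.88×0.04×0.04
        = 0.654336 + 0.033024 + 0.032640 + 0.001408 = 0.721408
Keeping only the attitude-control fault-present terms gives 0.034432, so
  P(attitude-control fault | telemetry dropout, solar radio burst) = 0.034432 / 0.721408 ≈ 0.0477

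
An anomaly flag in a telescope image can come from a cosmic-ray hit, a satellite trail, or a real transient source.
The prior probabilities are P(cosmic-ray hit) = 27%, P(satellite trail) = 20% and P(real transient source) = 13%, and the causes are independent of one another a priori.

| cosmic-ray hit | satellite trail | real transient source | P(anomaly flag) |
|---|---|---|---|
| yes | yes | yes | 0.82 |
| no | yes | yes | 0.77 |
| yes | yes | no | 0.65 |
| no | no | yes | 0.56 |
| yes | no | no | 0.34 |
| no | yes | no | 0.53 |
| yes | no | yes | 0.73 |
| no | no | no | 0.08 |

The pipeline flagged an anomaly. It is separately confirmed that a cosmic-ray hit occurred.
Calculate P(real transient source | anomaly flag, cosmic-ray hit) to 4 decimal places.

Numerator (weight on configurations with real transient source): 0.075920 + 0.021320 = 0.097240
Normalizer over all consistent configurations: 0.34×0.8×0.87 + 0.73×0.8×0.13 + 0.65×0.2×0.87 + 0.82×0.2×0.13 = 0.446980
Posterior = 0.097240 / 0.446980 ≈ 0.2175

P(real transient source | anomaly flag, cosmic-ray hit) ≈ 0.2175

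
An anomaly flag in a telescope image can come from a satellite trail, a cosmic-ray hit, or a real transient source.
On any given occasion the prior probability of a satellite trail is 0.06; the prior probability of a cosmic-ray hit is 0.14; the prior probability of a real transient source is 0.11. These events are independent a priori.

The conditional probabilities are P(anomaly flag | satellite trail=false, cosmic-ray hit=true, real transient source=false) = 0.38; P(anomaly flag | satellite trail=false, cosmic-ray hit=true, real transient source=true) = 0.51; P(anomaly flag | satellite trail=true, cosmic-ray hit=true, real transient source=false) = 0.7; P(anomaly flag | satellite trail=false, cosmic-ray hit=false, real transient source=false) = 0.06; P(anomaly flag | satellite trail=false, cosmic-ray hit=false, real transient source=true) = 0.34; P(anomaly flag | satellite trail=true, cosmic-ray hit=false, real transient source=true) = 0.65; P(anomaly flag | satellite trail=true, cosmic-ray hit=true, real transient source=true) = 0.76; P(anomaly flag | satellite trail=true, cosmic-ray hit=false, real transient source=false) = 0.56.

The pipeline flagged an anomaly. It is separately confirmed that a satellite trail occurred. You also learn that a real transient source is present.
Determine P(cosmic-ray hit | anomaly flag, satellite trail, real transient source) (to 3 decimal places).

P(cosmic-ray hit | anomaly flag, satellite trail, real transient source) ≈ 0.160

P(anomaly flag | satellite trail, real transient source) = 0.65*0.86 + 0.76*0.14 = 0.559000 + 0.106400 = 0.665400
The cosmic-ray hit-present share is 0.76*0.14 = 0.106400.
P(cosmic-ray hit | anomaly flag, satellite trail, real transient source) = 0.106400 / 0.665400 ≈ 0.160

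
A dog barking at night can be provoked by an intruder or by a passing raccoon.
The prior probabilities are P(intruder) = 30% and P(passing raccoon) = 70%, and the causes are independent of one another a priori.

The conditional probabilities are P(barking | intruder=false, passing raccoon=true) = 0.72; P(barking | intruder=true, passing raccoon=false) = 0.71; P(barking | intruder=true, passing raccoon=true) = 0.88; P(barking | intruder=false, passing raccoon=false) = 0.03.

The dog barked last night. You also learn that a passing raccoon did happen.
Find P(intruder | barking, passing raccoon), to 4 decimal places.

Sum P(barking|·) weighted by the priors over both values of intruder:
  P(barking | passing raccoon) = 0.72×0.7 + 0.88×0.3
        = 0.504000 + 0.264000 = 0.768000
Configurations with intruder contribute 0.264000, so
  P(intruder | barking, passing raccoon) = 0.264000 / 0.768000 ≈ 0.3438

P(intruder | barking, passing raccoon) ≈ 0.3438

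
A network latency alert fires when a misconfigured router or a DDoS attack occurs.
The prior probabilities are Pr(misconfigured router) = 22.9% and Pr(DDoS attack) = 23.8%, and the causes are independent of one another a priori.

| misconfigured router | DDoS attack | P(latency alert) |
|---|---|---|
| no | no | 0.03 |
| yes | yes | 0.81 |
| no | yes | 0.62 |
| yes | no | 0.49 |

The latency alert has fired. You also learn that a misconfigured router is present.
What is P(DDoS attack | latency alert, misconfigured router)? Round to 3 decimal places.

P(DDoS attack | latency alert, misconfigured router) ≈ 0.341

Numerator (weight on configurations with DDoS attack): 0.81×0.238 = 0.192780
The normalizing constant is 0.49×0.762 + 0.81×0.238 = 0.566160
Posterior = 0.192780 / 0.566160 ≈ 0.341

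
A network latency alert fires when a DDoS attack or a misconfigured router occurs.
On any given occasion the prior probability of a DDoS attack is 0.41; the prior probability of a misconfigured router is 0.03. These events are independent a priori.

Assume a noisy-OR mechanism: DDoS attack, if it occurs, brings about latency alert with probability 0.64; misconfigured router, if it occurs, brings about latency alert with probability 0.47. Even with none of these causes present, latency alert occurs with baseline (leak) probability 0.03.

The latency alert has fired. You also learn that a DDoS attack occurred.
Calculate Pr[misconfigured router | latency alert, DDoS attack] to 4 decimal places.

Pr[misconfigured router | latency alert, DDoS attack] ≈ 0.0373

Under noisy-OR, P(latency alert | causes) = 1 − (1−0.03)·∏(1−qᵢ) over the active causes.
For the numerator, keep only misconfigured router=true terms: 0.814924×0.03 = 0.024448
The normalizing constant is 0.6508×0.97 + 0.814924×0.03 = 0.655724
P(misconfigured router | latency alert, DDoS attack) = 0.024448/0.655724 ≈ 0.0373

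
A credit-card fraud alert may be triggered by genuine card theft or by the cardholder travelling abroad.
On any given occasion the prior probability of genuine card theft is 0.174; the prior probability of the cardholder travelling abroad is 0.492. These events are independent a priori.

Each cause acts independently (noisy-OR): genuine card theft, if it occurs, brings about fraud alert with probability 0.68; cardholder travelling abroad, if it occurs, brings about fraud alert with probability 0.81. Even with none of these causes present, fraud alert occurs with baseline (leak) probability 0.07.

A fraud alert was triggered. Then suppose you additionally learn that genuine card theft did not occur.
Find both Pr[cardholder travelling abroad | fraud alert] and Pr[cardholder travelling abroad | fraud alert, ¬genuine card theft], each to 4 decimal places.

Pr[cardholder travelling abroad | fraud alert] ≈ 0.8195; Pr[cardholder travelling abroad | fraud alert, ¬genuine card theft] ≈ 0.9193

Under noisy-OR, P(fraud alert | causes) = 1 − (1−0.07)·∏(1−qᵢ) over the active causes.
Numerator (weight on configurations with cardholder travelling abroad): 0.334583 + 0.080767 = 0.415350
Denominator P(fraud alert): 0.07·0.826·0.508 + 0.8233·0.826·0.492 + 0.7024·0.174·0.508 + 0.943456·0.174·0.492 = 0.506810
P(cardholder travelling abroad | fraud alert) = 0.415350/0.506810 ≈ 0.8195

Now also conditioning on genuine card theft≠true:
Enumerate both values of cardholder travelling abroad and weight by the priors:
  P(fraud alert | ¬genuine card theft) = 0.07*0.508 + 0.8233*0.492
        = 0.035560 + 0.405064 = 0.440624
Configurations with cardholder travelling abroad contribute 0.405064, so
  P(cardholder travelling abroad | fraud alert, ¬genuine card theft) = 0.405064 / 0.440624 ≈ 0.9193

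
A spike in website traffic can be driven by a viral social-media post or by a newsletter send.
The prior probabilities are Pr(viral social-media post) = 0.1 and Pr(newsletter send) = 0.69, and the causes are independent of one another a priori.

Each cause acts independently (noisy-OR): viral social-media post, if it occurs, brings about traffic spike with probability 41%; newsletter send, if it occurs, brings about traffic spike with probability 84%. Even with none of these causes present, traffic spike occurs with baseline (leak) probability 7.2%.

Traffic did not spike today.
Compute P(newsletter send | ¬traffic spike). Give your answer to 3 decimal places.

Under noisy-OR, P(traffic spike | causes) = 1 − (1−0.072)·∏(1−qᵢ) over the active causes.
By total probability over the 4 (viral social-media post, newsletter send) configurations:
  P(¬traffic spike) = 0.928·0.9·0.31 + 0.14848·0.9·0.69 + 0.54752·0.1·0.31 + 0.087603·0.1·0.69
        = 0.258912 + 0.092206 + 0.016973 + 0.006045 = 0.374136
Keeping only the newsletter send-present terms gives 0.098251, so
  P(newsletter send | ¬traffic spike) = 0.098251 / 0.374136 ≈ 0.263

P(newsletter send | ¬traffic spike) ≈ 0.263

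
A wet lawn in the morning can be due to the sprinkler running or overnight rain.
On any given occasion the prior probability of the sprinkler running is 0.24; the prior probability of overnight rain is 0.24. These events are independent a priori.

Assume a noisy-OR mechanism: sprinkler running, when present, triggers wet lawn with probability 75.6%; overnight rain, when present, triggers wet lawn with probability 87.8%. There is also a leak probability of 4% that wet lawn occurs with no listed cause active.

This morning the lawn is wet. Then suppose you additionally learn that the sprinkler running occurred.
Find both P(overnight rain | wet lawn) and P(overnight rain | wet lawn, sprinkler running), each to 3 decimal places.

P(overnight rain | wet lawn) ≈ 0.571; P(overnight rain | wet lawn, sprinkler running) ≈ 0.286

Under noisy-OR, P(wet lawn | causes) = 1 − (1−0.04)·∏(1−qᵢ) over the active causes.
By total probability over the 4 (sprinkler running, overnight rain) configurations:
  P(wet lawn) = 0.04×0.76×0.76 + 0.88288×0.76×0.24 + 0.76576×0.24×0.76 + 0.971423×0.24×0.24
        = 0.023104 + 0.161037 + 0.139675 + 0.055954 = 0.379770
Configurations with overnight rain contribute 0.216991, so
  P(overnight rain | wet lawn) = 0.216991 / 0.379770 ≈ 0.571

With the extra evidence:
P(wet lawn | sprinkler running) = 0.76576×0.76 + 0.971423×0.24 = 0.581978 + 0.233142 = 0.815120
The overnight rain-present share is 0.971423×0.24 = 0.233142.
P(overnight rain | wet lawn, sprinkler running) = 0.233142 / 0.815120 ≈ 0.286
Conditioning on sprinkler running lowers the posterior on overnight rain: the classic explaining-away effect in a common-effect structure.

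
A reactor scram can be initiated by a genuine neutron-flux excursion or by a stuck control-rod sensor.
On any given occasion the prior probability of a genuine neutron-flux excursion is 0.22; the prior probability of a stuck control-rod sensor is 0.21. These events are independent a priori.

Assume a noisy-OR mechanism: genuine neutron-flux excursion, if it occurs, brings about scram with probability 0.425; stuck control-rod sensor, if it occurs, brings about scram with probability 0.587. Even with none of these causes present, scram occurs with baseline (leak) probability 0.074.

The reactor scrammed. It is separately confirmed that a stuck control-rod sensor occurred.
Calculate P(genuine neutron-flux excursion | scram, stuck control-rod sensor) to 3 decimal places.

P(genuine neutron-flux excursion | scram, stuck control-rod sensor) ≈ 0.263

Under noisy-OR, P(scram | causes) = 1 − (1−0.074)·∏(1−qᵢ) over the active causes.
Weight on genuine neutron-flux excursion=true, given the evidence: 0.780098*0.22 = 0.171622
The normalizing constant is 0.617562*0.78 + 0.780098*0.22 = 0.653320
Posterior = 0.171622 / 0.653320 ≈ 0.263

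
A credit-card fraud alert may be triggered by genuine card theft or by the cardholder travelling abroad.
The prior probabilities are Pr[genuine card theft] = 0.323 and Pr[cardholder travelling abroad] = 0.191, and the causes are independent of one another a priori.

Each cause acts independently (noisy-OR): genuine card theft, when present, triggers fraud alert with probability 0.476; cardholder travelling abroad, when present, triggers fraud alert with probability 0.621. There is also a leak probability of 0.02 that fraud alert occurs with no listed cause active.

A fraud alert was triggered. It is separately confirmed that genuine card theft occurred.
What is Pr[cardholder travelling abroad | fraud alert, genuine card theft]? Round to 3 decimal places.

Under noisy-OR, P(fraud alert | causes) = 1 − (1−0.02)·∏(1−qᵢ) over the active causes.
Numerator (weight on configurations with cardholder travelling abroad): 0.805376*0.191 = 0.153827
Denominator P(fraud alert | genuine card theft): 0.48648*0.809 + 0.805376*0.191 = 0.547389
P(cardholder travelling abroad | fraud alert, genuine card theft) = 0.153827/0.547389 ≈ 0.281

Pr[cardholder travelling abroad | fraud alert, genuine card theft] ≈ 0.281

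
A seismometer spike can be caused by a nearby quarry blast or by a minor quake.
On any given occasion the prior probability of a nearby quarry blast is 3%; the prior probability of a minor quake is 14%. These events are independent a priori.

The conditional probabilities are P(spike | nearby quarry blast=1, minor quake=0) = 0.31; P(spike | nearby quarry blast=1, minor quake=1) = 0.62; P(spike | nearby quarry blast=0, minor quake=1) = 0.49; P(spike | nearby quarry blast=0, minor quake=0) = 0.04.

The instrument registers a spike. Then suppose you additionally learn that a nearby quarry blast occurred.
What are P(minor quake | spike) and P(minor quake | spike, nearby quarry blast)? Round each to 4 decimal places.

P(minor quake | spike) ≈ 0.6257; P(minor quake | spike, nearby quarry blast) ≈ 0.2456

P(spike) = 0.04×0.97×0.86 + 0.49×0.97×0.14 + 0.31×0.03×0.86 + 0.62×0.03×0.14 = 0.033368 + 0.066542 + 0.007998 + 0.002604 = 0.110512
Restricting to configurations with minor quake present: 0.066542 + 0.002604 = 0.069146.
So P(minor quake | spike) = 0.069146/0.110512 ≈ 0.6257.

Now condition on the additional information:
Sum P(spike|·) weighted by the priors over both values of minor quake:
  P(spike | nearby quarry blast) = 0.31*0.86 + 0.62*0.14
        = 0.266600 + 0.086800 = 0.353400
Keeping only the minor quake-present terms gives 0.086800, so
  P(minor quake | spike, nearby quarry blast) = 0.086800 / 0.353400 ≈ 0.2456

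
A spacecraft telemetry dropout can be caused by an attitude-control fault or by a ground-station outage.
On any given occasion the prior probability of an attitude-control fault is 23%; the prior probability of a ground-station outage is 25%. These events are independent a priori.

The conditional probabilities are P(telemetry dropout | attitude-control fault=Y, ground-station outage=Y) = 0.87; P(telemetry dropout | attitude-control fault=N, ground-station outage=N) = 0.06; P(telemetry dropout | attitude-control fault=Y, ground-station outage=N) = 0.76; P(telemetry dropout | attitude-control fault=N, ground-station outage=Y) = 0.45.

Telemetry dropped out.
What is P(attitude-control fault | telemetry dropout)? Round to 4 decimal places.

Weight on attitude-control fault=true, given the evidence: 0.131100 + 0.050025 = 0.181125
Denominator P(telemetry dropout): 0.06·0.77·0.75 + 0.45·0.77·0.25 + 0.76·0.23·0.75 + 0.87·0.23·0.25 = 0.302400
Posterior = 0.181125 / 0.302400 ≈ 0.5990

P(attitude-control fault | telemetry dropout) ≈ 0.5990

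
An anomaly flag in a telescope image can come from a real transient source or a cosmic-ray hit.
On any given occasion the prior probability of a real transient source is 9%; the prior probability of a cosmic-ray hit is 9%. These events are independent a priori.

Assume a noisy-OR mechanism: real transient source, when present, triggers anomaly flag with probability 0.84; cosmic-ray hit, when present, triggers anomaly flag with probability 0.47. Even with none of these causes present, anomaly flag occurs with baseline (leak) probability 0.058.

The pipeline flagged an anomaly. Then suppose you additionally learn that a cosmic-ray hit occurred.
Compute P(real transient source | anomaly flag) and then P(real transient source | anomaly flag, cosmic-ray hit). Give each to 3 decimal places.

P(real transient source | anomaly flag) ≈ 0.464; P(real transient source | anomaly flag, cosmic-ray hit) ≈ 0.154

Under noisy-OR, P(anomaly flag | causes) = 1 − (1−0.058)·∏(1−qᵢ) over the active causes.
P(anomaly flag) = 0.058*0.91*0.91 + 0.50074*0.91*0.09 + 0.84928*0.09*0.91 + 0.920118*0.09*0.09 = 0.048030 + 0.041011 + 0.069556 + 0.007453 = 0.166050
Of this, 0.077009 comes from 0.069556 + 0.007453 (the real transient source=true cases).
P(real transient source | anomaly flag) = 0.077009 / 0.166050 ≈ 0.464

Now also conditioning on cosmic-ray hit=true:
P(anomaly flag | cosmic-ray hit) = 0.50074·0.91 + 0.920118·0.09 = 0.455673 + 0.082811 = 0.538484
The real transient source-present share is 0.920118·0.09 = 0.082811.
Hence the posterior is 0.082811/0.538484 ≈ 0.154.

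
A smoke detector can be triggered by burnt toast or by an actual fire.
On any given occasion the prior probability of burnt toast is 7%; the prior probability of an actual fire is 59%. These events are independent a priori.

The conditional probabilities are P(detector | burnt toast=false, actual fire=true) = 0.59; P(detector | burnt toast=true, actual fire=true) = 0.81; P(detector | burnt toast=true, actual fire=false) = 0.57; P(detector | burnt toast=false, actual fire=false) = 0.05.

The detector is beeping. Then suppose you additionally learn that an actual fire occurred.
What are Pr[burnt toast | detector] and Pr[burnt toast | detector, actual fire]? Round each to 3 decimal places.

By total probability over the 4 (burnt toast, actual fire) configurations:
  P(detector) = 0.05·0.93·0.41 + 0.59·0.93·0.59 + 0.57·0.07·0.41 + 0.81·0.07·0.59
        = 0.019065 + 0.323733 + 0.016359 + 0.033453 = 0.392610
Configurations with burnt toast contribute 0.049812, so
  P(burnt toast | detector) = 0.049812 / 0.392610 ≈ 0.127

Now also conditioning on actual fire=true:
P(detector | actual fire) = 0.59×0.93 + 0.81×0.07 = 0.548700 + 0.056700 = 0.605400
The burnt toast-present share is 0.81×0.07 = 0.056700.
P(burnt toast | detector, actual fire) = 0.056700 / 0.605400 ≈ 0.094
This is intercausal reasoning (explaining away): once actual fire accounts for the detector, burnt toast becomes less likely.

Pr[burnt toast | detector] ≈ 0.127; Pr[burnt toast | detector, actual fire] ≈ 0.094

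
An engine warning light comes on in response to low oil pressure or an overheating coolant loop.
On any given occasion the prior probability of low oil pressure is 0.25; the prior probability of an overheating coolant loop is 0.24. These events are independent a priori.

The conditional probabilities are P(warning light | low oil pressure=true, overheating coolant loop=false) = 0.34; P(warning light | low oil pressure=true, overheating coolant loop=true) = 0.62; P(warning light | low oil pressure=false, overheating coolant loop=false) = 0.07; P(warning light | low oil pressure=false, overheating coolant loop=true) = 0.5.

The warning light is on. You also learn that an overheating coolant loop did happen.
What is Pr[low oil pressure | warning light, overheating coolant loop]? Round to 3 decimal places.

Pr[low oil pressure | warning light, overheating coolant loop] ≈ 0.292

Numerator (weight on configurations with low oil pressure): 0.62·0.25 = 0.155000
Normalizer over all consistent configurations: 0.5·0.75 + 0.62·0.25 = 0.530000
P(low oil pressure | warning light, overheating coolant loop) = 0.155000/0.530000 ≈ 0.292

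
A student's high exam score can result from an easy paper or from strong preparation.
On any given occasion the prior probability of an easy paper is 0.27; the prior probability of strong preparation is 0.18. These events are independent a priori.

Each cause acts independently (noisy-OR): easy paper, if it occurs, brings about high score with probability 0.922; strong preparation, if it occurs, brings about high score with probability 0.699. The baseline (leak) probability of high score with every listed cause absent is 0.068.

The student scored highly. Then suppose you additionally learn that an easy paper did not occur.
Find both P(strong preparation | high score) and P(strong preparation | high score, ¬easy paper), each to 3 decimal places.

P(strong preparation | high score) ≈ 0.366; P(strong preparation | high score, ¬easy paper) ≈ 0.699

Under noisy-OR, P(high score | causes) = 1 − (1−0.068)·∏(1−qᵢ) over the active causes.
Enumerate the 4 (easy paper, strong preparation) configurations and weight by the priors:
  P(high score) = 0.068·0.73·0.82 + 0.719468·0.73·0.18 + 0.927304·0.27·0.82 + 0.978119·0.27·0.18
        = 0.040705 + 0.094538 + 0.205305 + 0.047537 = 0.388085
The terms with strong preparation present sum to 0.142075, so
  P(strong preparation | high score) = 0.142075 / 0.388085 ≈ 0.366

Now also conditioning on easy paper≠true:
Weight on strong preparation=true, given the evidence: 0.719468*0.18 = 0.129504
Denominator P(high score | ¬easy paper): 0.068*0.82 + 0.719468*0.18 = 0.185264
P(strong preparation | high score, ¬easy paper) = 0.129504/0.185264 ≈ 0.699
With easy paper excluded, strong preparation must carry more of the explanatory weight for the high score.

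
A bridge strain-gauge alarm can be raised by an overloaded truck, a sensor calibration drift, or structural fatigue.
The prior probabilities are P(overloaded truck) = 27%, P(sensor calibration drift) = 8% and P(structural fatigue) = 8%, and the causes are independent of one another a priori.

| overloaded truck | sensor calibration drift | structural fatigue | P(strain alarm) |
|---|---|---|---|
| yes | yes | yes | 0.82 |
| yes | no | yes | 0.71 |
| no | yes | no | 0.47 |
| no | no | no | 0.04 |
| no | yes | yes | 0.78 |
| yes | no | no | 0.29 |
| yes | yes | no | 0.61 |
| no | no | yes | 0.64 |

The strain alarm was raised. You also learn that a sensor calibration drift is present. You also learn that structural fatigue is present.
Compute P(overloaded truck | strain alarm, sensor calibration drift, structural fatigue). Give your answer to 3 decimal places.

P(overloaded truck | strain alarm, sensor calibration drift, structural fatigue) ≈ 0.280

Enumerate both values of overloaded truck and weight by the priors:
  P(strain alarm | sensor calibration drift, structural fatigue) = 0.78·0.73 + 0.82·0.27
        = 0.569400 + 0.221400 = 0.790800
The terms with overloaded truck present sum to 0.221400, so
  P(overloaded truck | strain alarm, sensor calibration drift, structural fatigue) = 0.221400 / 0.790800 ≈ 0.280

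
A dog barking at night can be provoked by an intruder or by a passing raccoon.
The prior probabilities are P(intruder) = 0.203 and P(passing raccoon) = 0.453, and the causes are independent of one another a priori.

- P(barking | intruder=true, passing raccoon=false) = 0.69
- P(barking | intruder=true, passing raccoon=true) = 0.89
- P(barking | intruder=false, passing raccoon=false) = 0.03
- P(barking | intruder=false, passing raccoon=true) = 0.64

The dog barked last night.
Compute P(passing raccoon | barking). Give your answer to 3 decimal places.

P(passing raccoon | barking) ≈ 0.777

Sum P(barking|·) weighted by the priors over the 4 (intruder, passing raccoon) configurations:
  P(barking) = 0.03·0.797·0.547 + 0.64·0.797·0.453 + 0.69·0.203·0.547 + 0.89·0.203·0.453
        = 0.013079 + 0.231066 + 0.076618 + 0.081844 = 0.402607
The terms with passing raccoon present sum to 0.312910, so
  P(passing raccoon | barking) = 0.312910 / 0.402607 ≈ 0.777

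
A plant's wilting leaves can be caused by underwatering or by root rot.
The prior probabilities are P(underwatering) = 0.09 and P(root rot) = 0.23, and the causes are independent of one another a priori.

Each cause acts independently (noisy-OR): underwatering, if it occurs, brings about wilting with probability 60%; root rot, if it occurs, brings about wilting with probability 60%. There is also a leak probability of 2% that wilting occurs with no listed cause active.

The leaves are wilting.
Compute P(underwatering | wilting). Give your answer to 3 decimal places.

P(underwatering | wilting) ≈ 0.297

Under noisy-OR, P(wilting | causes) = 1 − (1−0.02)·∏(1−qᵢ) over the active causes.
By total probability over the 4 (underwatering, root rot) configurations:
  P(wilting) = 0.02×0.91×0.77 + 0.608×0.91×0.23 + 0.608×0.09×0.77 + 0.8432×0.09×0.23
        = 0.014014 + 0.127254 + 0.042134 + 0.017454 = 0.200856
Keeping only the underwatering-present terms gives 0.059588, so
  P(underwatering | wilting) = 0.059588 / 0.200856 ≈ 0.297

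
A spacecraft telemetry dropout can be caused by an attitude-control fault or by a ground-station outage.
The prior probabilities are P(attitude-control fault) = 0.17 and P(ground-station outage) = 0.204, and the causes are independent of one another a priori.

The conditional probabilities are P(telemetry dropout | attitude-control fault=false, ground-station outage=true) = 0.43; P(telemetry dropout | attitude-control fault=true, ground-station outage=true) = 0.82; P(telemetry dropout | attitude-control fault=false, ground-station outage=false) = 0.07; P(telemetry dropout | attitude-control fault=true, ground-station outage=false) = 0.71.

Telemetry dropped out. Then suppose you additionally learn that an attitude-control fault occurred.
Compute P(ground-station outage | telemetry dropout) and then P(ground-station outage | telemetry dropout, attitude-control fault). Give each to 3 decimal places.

P(ground-station outage | telemetry dropout) ≈ 0.416; P(ground-station outage | telemetry dropout, attitude-control fault) ≈ 0.228

Weight on ground-station outage=true, given the evidence: 0.072808 + 0.028438 = 0.101246
Normalizer over all consistent configurations: 0.07·0.83·0.796 + 0.43·0.83·0.204 + 0.71·0.17·0.796 + 0.82·0.17·0.204 = 0.243571
Posterior = 0.101246 / 0.243571 ≈ 0.416

With the extra evidence:
For the numerator, keep only ground-station outage=true terms: 0.82×0.204 = 0.167280
Normalizer over all consistent configurations: 0.71×0.796 + 0.82×0.204 = 0.732440
P(ground-station outage | telemetry dropout, attitude-control fault) = 0.167280/0.732440 ≈ 0.228
— attitude-control fault explains away the evidence for ground-station outage.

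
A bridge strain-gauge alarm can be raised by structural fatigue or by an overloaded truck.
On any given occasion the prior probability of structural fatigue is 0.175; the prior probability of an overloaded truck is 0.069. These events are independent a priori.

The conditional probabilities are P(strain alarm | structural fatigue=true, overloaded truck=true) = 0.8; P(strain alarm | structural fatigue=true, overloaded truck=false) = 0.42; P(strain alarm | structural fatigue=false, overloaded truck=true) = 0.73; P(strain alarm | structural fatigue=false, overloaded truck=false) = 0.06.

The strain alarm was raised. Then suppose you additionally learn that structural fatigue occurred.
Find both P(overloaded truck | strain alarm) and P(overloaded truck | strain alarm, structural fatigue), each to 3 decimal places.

P(overloaded truck | strain alarm) ≈ 0.309; P(overloaded truck | strain alarm, structural fatigue) ≈ 0.124

By total probability over the 4 (structural fatigue, overloaded truck) configurations:
  P(strain alarm) = 0.06·0.825·0.931 + 0.73·0.825·0.069 + 0.42·0.175·0.931 + 0.8·0.175·0.069
        = 0.046085 + 0.041555 + 0.068429 + 0.009660 = 0.165729
The terms with overloaded truck present sum to 0.051215, so
  P(overloaded truck | strain alarm) = 0.051215 / 0.165729 ≈ 0.309

Now also conditioning on structural fatigue=true:
Sum P(strain alarm|·) weighted by the priors over both values of overloaded truck:
  P(strain alarm | structural fatigue) = 0.42*0.931 + 0.8*0.069
        = 0.391020 + 0.055200 = 0.446220
Configurations with overloaded truck contribute 0.055200, so
  P(overloaded truck | strain alarm, structural fatigue) = 0.055200 / 0.446220 ≈ 0.124
The drop from 0.309 to 0.124 is the explaining-away (discounting) effect.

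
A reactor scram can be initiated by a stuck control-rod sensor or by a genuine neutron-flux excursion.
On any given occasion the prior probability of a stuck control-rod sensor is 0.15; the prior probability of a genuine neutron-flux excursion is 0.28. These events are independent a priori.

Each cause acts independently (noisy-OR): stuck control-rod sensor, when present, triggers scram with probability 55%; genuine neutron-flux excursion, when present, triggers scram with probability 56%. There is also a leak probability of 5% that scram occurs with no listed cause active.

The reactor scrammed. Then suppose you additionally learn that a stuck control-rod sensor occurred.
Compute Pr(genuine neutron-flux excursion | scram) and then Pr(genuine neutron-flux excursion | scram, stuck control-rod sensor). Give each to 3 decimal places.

Under noisy-OR, P(scram | causes) = 1 − (1−0.05)·∏(1−qᵢ) over the active causes.
For the numerator, keep only genuine neutron-flux excursion=true terms: 0.138516 + 0.034100 = 0.172616
The normalizing constant is 0.05*0.85*0.72 + 0.582*0.85*0.28 + 0.5725*0.15*0.72 + 0.8119*0.15*0.28 = 0.265046
Posterior = 0.172616 / 0.265046 ≈ 0.651

With the extra evidence:
Enumerate both values of genuine neutron-flux excursion and weight by the priors:
  P(scram | stuck control-rod sensor) = 0.5725*0.72 + 0.8119*0.28
        = 0.412200 + 0.227332 = 0.639532
Keeping only the genuine neutron-flux excursion-present terms gives 0.227332, so
  P(genuine neutron-flux excursion | scram, stuck control-rod sensor) = 0.227332 / 0.639532 ≈ 0.355
This is intercausal reasoning (explaining away): once stuck control-rod sensor accounts for the scram, genuine neutron-flux excursion becomes less likely.

Pr(genuine neutron-flux excursion | scram) ≈ 0.651; Pr(genuine neutron-flux excursion | scram, stuck control-rod sensor) ≈ 0.355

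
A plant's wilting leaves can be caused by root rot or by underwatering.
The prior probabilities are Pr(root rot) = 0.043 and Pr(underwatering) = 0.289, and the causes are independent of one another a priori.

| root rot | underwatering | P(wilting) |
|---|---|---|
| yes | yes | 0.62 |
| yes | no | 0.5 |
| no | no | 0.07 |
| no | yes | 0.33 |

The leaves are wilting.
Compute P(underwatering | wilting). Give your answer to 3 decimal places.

P(underwatering | wilting) ≈ 0.611

Weight on underwatering=true, given the evidence: 0.091269 + 0.007705 = 0.098974
Normalizer over all consistent configurations: 0.07*0.957*0.711 + 0.33*0.957*0.289 + 0.5*0.043*0.711 + 0.62*0.043*0.289 = 0.161890
P(underwatering | wilting) = 0.098974/0.161890 ≈ 0.611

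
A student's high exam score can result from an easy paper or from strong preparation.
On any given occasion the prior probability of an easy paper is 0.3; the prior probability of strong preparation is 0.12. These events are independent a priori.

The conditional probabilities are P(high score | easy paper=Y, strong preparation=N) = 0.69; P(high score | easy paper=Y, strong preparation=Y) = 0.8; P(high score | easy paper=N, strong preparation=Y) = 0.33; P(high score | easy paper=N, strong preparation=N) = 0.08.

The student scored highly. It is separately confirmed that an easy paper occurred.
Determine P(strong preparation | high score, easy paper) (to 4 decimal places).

Sum P(high score|·) weighted by the priors over both values of strong preparation:
  P(high score | easy paper) = 0.69*0.88 + 0.8*0.12
        = 0.607200 + 0.096000 = 0.703200
Keeping only the strong preparation-present terms gives 0.096000, so
  P(strong preparation | high score, easy paper) = 0.096000 / 0.703200 ≈ 0.1365

P(strong preparation | high score, easy paper) ≈ 0.1365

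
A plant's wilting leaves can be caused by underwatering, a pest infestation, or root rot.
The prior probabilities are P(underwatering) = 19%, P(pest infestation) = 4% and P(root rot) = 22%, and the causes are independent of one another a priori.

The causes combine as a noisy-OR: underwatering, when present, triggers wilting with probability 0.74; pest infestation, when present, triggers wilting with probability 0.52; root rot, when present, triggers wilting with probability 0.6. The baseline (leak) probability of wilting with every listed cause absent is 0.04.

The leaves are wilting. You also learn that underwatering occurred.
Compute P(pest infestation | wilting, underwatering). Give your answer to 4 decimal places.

P(pest infestation | wilting, underwatering) ≈ 0.0455

Under noisy-OR, P(wilting | causes) = 1 − (1−0.04)·∏(1−qᵢ) over the active causes.
Sum P(wilting|·) weighted by the priors over the 4 (pest infestation, root rot) configurations:
  P(wilting | underwatering) = 0.7504×0.96×0.78 + 0.90016×0.96×0.22 + 0.880192×0.04×0.78 + 0.952077×0.04×0.22
        = 0.561900 + 0.190114 + 0.027462 + 0.008378 = 0.787854
The terms with pest infestation present sum to 0.035840, so
  P(pest infestation | wilting, underwatering) = 0.035840 / 0.787854 ≈ 0.0455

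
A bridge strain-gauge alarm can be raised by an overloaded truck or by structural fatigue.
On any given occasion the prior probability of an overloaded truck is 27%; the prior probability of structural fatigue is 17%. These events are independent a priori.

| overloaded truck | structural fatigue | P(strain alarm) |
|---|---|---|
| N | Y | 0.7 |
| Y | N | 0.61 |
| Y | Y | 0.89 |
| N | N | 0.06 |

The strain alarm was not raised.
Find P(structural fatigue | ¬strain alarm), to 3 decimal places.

P(structural fatigue | ¬strain alarm) ≈ 0.060

P(¬strain alarm) = 0.94×0.73×0.83 + 0.3×0.73×0.17 + 0.39×0.27×0.83 + 0.11×0.27×0.17 = 0.569546 + 0.037230 + 0.087399 + 0.005049 = 0.699224
Restricting to configurations with structural fatigue present: 0.037230 + 0.005049 = 0.042279.
So P(structural fatigue | ¬strain alarm) = 0.042279/0.699224 ≈ 0.060.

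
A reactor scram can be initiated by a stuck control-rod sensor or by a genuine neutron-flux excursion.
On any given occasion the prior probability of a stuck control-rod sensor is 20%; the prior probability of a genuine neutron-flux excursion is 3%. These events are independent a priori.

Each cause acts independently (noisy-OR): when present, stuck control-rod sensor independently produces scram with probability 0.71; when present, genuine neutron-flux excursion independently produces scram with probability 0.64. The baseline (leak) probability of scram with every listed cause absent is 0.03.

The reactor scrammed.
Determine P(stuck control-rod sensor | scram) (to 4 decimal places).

Under noisy-OR, P(scram | causes) = 1 − (1−0.03)·∏(1−qᵢ) over the active causes.
P(scram) = 0.03·0.8·0.97 + 0.6508·0.8·0.03 + 0.7187·0.2·0.97 + 0.898732·0.2·0.03 = 0.023280 + 0.015619 + 0.139428 + 0.005392 = 0.183719
The stuck control-rod sensor-present share is 0.139428 + 0.005392 = 0.144820.
Hence the posterior is 0.144820/0.183719 ≈ 0.7883.

P(stuck control-rod sensor | scram) ≈ 0.7883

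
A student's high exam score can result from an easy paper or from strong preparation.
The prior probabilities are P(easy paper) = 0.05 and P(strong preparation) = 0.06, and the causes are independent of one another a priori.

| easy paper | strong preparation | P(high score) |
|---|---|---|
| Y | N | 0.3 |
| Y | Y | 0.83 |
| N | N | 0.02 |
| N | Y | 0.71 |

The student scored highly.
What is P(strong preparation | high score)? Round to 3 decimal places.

Weight on strong preparation=true, given the evidence: 0.040470 + 0.002490 = 0.042960
The normalizing constant is 0.02·0.95·0.94 + 0.71·0.95·0.06 + 0.3·0.05·0.94 + 0.83·0.05·0.06 = 0.074920
Posterior = 0.042960 / 0.074920 ≈ 0.573

P(strong preparation | high score) ≈ 0.573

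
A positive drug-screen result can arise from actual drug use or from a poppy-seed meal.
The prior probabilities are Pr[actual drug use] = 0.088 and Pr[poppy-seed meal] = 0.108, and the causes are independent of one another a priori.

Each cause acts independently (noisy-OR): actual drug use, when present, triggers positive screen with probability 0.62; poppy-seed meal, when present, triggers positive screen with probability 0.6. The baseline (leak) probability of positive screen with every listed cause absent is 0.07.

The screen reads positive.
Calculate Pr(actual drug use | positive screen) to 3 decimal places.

Under noisy-OR, P(positive screen | causes) = 1 − (1−0.07)·∏(1−qᵢ) over the active causes.
Enumerate the 4 (actual drug use, poppy-seed meal) configurations and weight by the priors:
  P(positive screen) = 0.07×0.912×0.892 + 0.628×0.912×0.108 + 0.6466×0.088×0.892 + 0.85864×0.088×0.108
        = 0.056945 + 0.061855 + 0.050756 + 0.008161 = 0.177717
The terms with actual drug use present sum to 0.058917, so
  P(actual drug use | positive screen) = 0.058917 / 0.177717 ≈ 0.332

Pr(actual drug use | positive screen) ≈ 0.332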